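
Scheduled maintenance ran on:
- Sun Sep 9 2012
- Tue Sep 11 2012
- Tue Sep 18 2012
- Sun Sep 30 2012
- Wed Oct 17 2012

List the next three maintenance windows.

Thu Nov 8 2012, Wed Dec 5 2012, Sun Jan 6 2013

Gaps: 2, 7, 12, 17 days — each gap is 5 larger than the previous one.
Next gap: 22 days. Wed Oct 17 2012 + 22 days = Thu Nov 8 2012.
Next gap: 27 days. Thu Nov 8 2012 + 27 days = Wed Dec 5 2012.
Next gap: 32 days. Wed Dec 5 2012 + 32 days = Sun Jan 6 2013.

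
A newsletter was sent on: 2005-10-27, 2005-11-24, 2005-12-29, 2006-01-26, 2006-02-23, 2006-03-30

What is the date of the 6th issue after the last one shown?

2006-09-28

Every date is a Thursday; gaps 28, 35, 28, 28, 35 days.
Each is the last Thursday of its month (at least one falls on the 29th or later, ruling out '4th Thursday').
Last Thursday of April 2006: 2006-04-27.
May 2006 ends with Thursday 2006-05-25.
Last Thursday of June 2006: 2006-06-29.
July 2006 ends with Thursday 2006-07-27.
Last Thursday of August 2006: 2006-08-31.
September 2006 ends with Thursday 2006-09-28.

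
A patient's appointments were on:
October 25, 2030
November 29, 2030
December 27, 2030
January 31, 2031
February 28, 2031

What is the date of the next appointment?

March 28, 2031

All Fridays; the gaps (35, 28, 35, 28) vary with month length.
This is the last Friday of each month.
Last Friday of March 2031: March 28, 2031.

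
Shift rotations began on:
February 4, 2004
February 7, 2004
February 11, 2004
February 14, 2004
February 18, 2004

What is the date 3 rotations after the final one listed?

The gap pattern 3, 4, 3, 4 repeats every 2 events.
These are the Wednesdays and Saturdays of each week.
The following Saturday is February 21, 2004.
Next Wednesday: February 25, 2004.
The following Saturday is February 28, 2004.

February 28, 2004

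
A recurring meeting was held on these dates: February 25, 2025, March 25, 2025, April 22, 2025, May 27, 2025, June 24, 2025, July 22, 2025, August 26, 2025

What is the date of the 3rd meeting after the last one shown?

All dates are Tuesdays, 28, 28, 35, 28, 28, 35 days apart.
Specifically, the 4th Tuesday of each month.
4th Tuesday of September 2025: September 23, 2025.
October 2025 — 4th Tuesday is October 28, 2025.
November 2025 — 4th Tuesday is November 25, 2025.

November 25, 2025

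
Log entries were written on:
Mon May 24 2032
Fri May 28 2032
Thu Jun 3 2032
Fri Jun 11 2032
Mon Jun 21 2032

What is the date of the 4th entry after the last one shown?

Gaps: 4, 6, 8, 10 days — each gap is 2 larger than the previous one.
Next gap: 12 days. Mon Jun 21 2032 + 12 days = Sat Jul 3 2032.
Next gap: 14 days. Sat Jul 3 2032 + 14 days = Sat Jul 17 2032.
Next gap: 16 days. Sat Jul 17 2032 + 16 days = Mon Aug 2 2032.
Next gap: 18 days. Mon Aug 2 2032 + 18 days = Fri Aug 20 2032.

Fri Aug 20 2032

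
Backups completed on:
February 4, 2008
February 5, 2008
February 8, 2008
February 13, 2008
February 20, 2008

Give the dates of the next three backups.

February 29, 2008; March 11, 2008; March 24, 2008

Gaps: 1, 3, 5, 7 days — each gap is 2 larger than the previous one.
Next gap: 9 days. February 20, 2008 + 9 days = February 29, 2008.
Next gap: 11 days. February 29, 2008 + 11 days = March 11, 2008.
Next gap: 13 days. March 11, 2008 + 13 days = March 24, 2008.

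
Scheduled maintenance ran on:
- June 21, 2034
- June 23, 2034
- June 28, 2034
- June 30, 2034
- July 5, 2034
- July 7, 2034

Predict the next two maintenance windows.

The gap pattern 2, 5, 2, 5, 2 repeats every 2 events.
These are the Wednesdays and Fridays of each week.
The following Wednesday is July 12, 2034.
Next Friday: July 14, 2034.

July 12, 2034; July 14, 2034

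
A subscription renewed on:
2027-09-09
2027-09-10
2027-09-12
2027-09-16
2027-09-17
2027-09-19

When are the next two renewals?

Every event lands on a Thursday or Friday or Sunday (gaps cycle 1, 2, 4, 1, 2).
So the schedule is: every Thursday, Friday and Sunday.
Next Thursday: 2027-09-23.
The following Friday is 2027-09-24.

2027-09-23, 2027-09-24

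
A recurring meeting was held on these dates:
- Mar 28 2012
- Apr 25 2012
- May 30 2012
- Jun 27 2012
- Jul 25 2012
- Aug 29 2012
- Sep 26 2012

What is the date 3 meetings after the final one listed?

Every date is a Wednesday; gaps 28, 35, 28, 28, 35, 28 days.
Each is the last Wednesday of its month (at least one falls on the 29th or later, ruling out '4th Wednesday').
October 2012 ends with Wednesday Oct 31 2012.
Last Wednesday of November 2012: Nov 28 2012.
Last Wednesday of December 2012: Dec 26 2012.

Dec 26 2012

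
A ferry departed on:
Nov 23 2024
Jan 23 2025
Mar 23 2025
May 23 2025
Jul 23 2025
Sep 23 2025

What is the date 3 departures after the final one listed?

Gaps: 61, 59, 61, 61, 62 days — not constant. Every event is on the 23rd of the month.
Pattern: the 23rd of every 2 months.
November 2025: Nov 23 2025.
Next: January 2026 → Jan 23 2026.
Next: March 2026 → Mar 23 2026.

Mar 23 2026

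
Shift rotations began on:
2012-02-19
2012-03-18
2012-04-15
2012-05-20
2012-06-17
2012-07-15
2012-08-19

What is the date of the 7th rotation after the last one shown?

These are Sundays at 28- or 35-day spacing (28, 28, 35, 28, 28, 35).
The pattern: 3rd Sunday of the month.
September 2012 — 3rd Sunday is 2012-09-16.
3rd Sunday of October 2012: 2012-10-21.
3rd Sunday of November 2012: 2012-11-18.
December 2012 — 3rd Sunday is 2012-12-16.
January 2013 — 3rd Sunday is 2013-01-20.
3rd Sunday of February 2013: 2013-02-17.
March 2013 — 3rd Sunday is 2013-03-17.

2013-03-17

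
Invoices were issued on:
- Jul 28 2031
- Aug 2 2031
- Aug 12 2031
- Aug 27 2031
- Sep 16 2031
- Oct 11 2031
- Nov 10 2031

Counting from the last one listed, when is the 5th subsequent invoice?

Gaps: 5, 10, 15, 20, 25, 30 days — each gap is 5 larger than the previous one.
Next gap: 35 days. Nov 10 2031 + 35 days = Dec 15 2031.
Next gap: 40 days. Dec 15 2031 + 40 days = Jan 24 2032.
Next gap: 45 days. Jan 24 2032 + 45 days = Mar 9 2032.
Next gap: 50 days. Mar 9 2032 + 50 days = Apr 28 2032.
Next gap: 55 days. Apr 28 2032 + 55 days = Jun 22 2032.

Jun 22 2032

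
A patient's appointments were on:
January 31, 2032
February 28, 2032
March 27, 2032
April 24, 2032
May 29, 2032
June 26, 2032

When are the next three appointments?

July 31, 2032; August 28, 2032; September 25, 2032

All Saturdays; the gaps (28, 28, 28, 35, 28) vary with month length.
This is the last Saturday of each month.
July 2032 ends with Saturday July 31, 2032.
August 2032 ends with Saturday August 28, 2032.
Last Saturday of September 2032: September 25, 2032.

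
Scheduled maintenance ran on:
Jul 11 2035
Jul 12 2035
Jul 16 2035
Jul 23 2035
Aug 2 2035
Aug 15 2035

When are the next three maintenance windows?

Intervals are 1, 4, 7, 10, 13 days — an arithmetic progression with common difference 3.
Next gap: 16 days. Aug 15 2035 + 16 days = Aug 31 2035.
Next gap: 19 days. Aug 31 2035 + 19 days = Sep 19 2035.
Next gap: 22 days. Sep 19 2035 + 22 days = Oct 11 2035.

Aug 31 2035, Sep 19 2035, Oct 11 2035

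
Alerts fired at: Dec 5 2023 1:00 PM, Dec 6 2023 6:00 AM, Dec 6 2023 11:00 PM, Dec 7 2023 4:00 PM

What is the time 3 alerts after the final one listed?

Dec 9 2023 7:00 PM

Spacing: 17, 17, 17 h — constant 17 h.
Dec 7 2023 4:00 PM + 17 h = Dec 8 2023 9:00 AM.
Dec 8 2023 9:00 AM + 17 h = Dec 9 2023 2:00 AM.
Dec 9 2023 2:00 AM + 17 h = Dec 9 2023 7:00 PM.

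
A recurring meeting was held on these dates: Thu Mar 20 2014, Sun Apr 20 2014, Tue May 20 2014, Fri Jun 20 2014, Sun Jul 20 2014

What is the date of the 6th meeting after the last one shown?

Each date is the 20th; the gaps (31, 30, 31, 30) track the month lengths.
The rule is the 20th of each month.
August 2014: Wed Aug 20 2014.
Next: September 2014 → Sat Sep 20 2014.
Next: October 2014 → Mon Oct 20 2014.
November 2014: Thu Nov 20 2014.
Next: December 2014 → Sat Dec 20 2014.
Next: January 2015 → Tue Jan 20 2015.

Tue Jan 20 2015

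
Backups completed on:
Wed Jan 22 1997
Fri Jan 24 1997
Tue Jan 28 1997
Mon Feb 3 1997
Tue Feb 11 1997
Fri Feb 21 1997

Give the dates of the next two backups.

The spacing grows by 2 each time: 2, 4, 6, 8, 10 days.
Next gap: 12 days. Fri Feb 21 1997 + 12 days = Wed Mar 5 1997.
Next gap: 14 days. Wed Mar 5 1997 + 14 days = Wed Mar 19 1997.

Wed Mar 5 1997, Wed Mar 19 1997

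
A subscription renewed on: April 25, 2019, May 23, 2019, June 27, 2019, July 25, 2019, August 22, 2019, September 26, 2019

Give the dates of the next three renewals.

All dates are Thursdays, 28, 35, 28, 28, 35 days apart.
Specifically, the 4th Thursday of each month.
4th Thursday of October 2019: October 24, 2019.
4th Thursday of November 2019: November 28, 2019.
4th Thursday of December 2019: December 26, 2019.

October 24, 2019; November 28, 2019; December 26, 2019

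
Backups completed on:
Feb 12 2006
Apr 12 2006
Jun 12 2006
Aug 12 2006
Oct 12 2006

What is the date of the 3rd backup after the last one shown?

Gaps: 59, 61, 61, 61 days — not constant. Every event is on the 12th of the month.
Pattern: the 12th of every 2 months.
December 2006: Dec 12 2006.
February 2007: Feb 12 2007.
Next: April 2007 → Apr 12 2007.

Apr 12 2007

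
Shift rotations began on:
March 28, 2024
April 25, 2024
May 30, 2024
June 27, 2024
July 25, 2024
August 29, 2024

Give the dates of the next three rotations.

All Thursdays; the gaps (28, 35, 28, 28, 35) vary with month length.
This is the last Thursday of each month.
Last Thursday of September 2024: September 26, 2024.
October 2024 ends with Thursday October 31, 2024.
November 2024 ends with Thursday November 28, 2024.

September 26, 2024; October 31, 2024; November 28, 2024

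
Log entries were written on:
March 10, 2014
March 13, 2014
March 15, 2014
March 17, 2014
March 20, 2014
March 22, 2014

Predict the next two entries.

March 24, 2014; March 27, 2014

Gaps: 3, 2, 2, 3, 2 days — not constant, but cyclic with period 3.
The events fall on every Monday, Thursday and Saturday.
Next Monday: March 24, 2014.
The following Thursday is March 27, 2014.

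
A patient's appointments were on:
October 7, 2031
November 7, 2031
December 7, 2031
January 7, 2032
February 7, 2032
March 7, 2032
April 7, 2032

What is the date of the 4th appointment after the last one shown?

August 7, 2032

The day-of-month is always 7 (31, 30, 31, 31, 29, 31 days between events).
So this recurs on the 7th of each month.
May 2032: May 7, 2032.
June 2032: June 7, 2032.
Next: July 2032 → July 7, 2032.
Next: August 2032 → August 7, 2032.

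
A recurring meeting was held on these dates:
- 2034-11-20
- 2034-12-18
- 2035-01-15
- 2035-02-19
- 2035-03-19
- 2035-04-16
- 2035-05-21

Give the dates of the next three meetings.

Gaps: 28, 28, 35, 28, 28, 35 days — a mix of 28 and 35. Every date is a Monday.
Each is the 3rd Monday of its month.
3rd Monday of June 2035: 2035-06-18.
July 2035 — 3rd Monday is 2035-07-16.
3rd Monday of August 2035: 2035-08-20.

2035-06-18, 2035-07-16, 2035-08-20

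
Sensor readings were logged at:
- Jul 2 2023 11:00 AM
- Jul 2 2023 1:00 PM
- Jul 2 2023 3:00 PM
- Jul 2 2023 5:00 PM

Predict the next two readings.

Spacing: 2, 2, 2 h — constant 2 h.
Jul 2 2023 5:00 PM + 2 h = Jul 2 2023 7:00 PM.
Jul 2 2023 7:00 PM + 2 h = Jul 2 2023 9:00 PM.

Jul 2 2023 7:00 PM, Jul 2 2023 9:00 PM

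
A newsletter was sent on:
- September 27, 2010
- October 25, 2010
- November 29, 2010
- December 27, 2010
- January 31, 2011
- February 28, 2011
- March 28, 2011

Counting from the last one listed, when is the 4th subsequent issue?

July 25, 2011

These are Mondays with 28, 35, 28, 35, 28, 28-day gaps.
Each is the final Monday of its month — November 29, 2010 is past the 28th, so '4th Monday' doesn't fit.
Last Monday of April 2011: April 25, 2011.
Last Monday of May 2011: May 30, 2011.
June 2011 ends with Monday June 27, 2011.
July 2011 ends with Monday July 25, 2011.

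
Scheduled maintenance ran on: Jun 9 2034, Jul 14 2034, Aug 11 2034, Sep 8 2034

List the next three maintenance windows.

Gaps: 35, 28, 28 days — a mix of 28 and 35. Every date is a Friday.
Each is the 2nd Friday of its month.
2nd Friday of October 2034: Oct 13 2034.
2nd Friday of November 2034: Nov 10 2034.
2nd Friday of December 2034: Dec 8 2034.

Oct 13 2034, Nov 10 2034, Dec 8 2034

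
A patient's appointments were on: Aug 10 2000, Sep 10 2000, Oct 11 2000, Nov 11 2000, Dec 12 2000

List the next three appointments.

Jan 12 2001, Feb 12 2001, Mar 15 2001

Gaps between consecutive events: 31, 31, 31, 31 days — a constant 31-day interval.
Dec 12 2000 + 31 days = Jan 12 2001.
Jan 12 2001 + 31 days = Feb 12 2001.
Feb 12 2001 + 31 days = Mar 15 2001.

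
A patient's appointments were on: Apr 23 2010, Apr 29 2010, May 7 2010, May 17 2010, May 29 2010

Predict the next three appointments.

The spacing grows by 2 each time: 6, 8, 10, 12 days.
Next gap: 14 days. May 29 2010 + 14 days = Jun 12 2010.
Next gap: 16 days. Jun 12 2010 + 16 days = Jun 28 2010.
Next gap: 18 days. Jun 28 2010 + 18 days = Jul 16 2010.

Jun 12 2010, Jun 28 2010, Jul 16 2010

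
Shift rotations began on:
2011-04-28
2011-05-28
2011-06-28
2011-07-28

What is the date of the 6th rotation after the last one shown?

Each date is the 28th; the gaps (30, 31, 30) track the month lengths.
The rule is the 28th of each month.
August 2011: 2011-08-28.
September 2011: 2011-09-28.
October 2011: 2011-10-28.
Next: November 2011 → 2011-11-28.
December 2011: 2011-12-28.
Next: January 2012 → 2012-01-28.

2012-01-28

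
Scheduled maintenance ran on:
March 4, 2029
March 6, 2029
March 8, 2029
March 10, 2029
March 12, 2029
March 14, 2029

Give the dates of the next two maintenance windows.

March 16, 2029; March 18, 2029

Gaps between consecutive events: 2, 2, 2, 2, 2 days — a constant 2-day interval.
March 14, 2029 + 2 days = March 16, 2029.
March 16, 2029 + 2 days = March 18, 2029.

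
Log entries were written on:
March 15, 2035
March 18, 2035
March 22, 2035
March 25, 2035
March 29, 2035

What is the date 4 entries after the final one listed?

Gaps: 3, 4, 3, 4 days — not constant, but cyclic with period 2.
The events fall on every Thursday and Sunday.
The following Sunday is April 1, 2035.
Next Thursday: April 5, 2035.
Next Sunday: April 8, 2035.
Next Thursday: April 12, 2035.

April 12, 2035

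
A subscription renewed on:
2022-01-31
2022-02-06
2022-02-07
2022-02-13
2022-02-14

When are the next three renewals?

Every event lands on a Monday or Sunday (gaps cycle 6, 1, 6, 1).
So the schedule is: every Monday and Sunday.
The following Sunday is 2022-02-20.
Next Monday: 2022-02-21.
The following Sunday is 2022-02-27.

2022-02-20, 2022-02-21, 2022-02-27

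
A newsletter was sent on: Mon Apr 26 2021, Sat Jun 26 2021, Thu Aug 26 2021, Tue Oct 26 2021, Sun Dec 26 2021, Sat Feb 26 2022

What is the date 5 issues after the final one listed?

The day-of-month is always 26 (61, 61, 61, 61, 62 days between events).
So this recurs on the 26th of every 2 months.
Next: April 2022 → Tue Apr 26 2022.
Next: June 2022 → Sun Jun 26 2022.
August 2022: Fri Aug 26 2022.
Next: October 2022 → Wed Oct 26 2022.
Next: December 2022 → Mon Dec 26 2022.

Mon Dec 26 2022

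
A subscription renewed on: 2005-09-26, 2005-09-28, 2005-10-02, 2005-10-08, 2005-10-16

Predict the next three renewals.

2005-10-26, 2005-11-07, 2005-11-21

Intervals are 2, 4, 6, 8 days — an arithmetic progression with common difference 2.
Next gap: 10 days. 2005-10-16 + 10 days = 2005-10-26.
Next gap: 12 days. 2005-10-26 + 12 days = 2005-11-07.
Next gap: 14 days. 2005-11-07 + 14 days = 2005-11-21.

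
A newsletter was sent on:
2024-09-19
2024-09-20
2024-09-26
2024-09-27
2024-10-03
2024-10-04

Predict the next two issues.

2024-10-10, 2024-10-11

Every event lands on a Thursday or Friday (gaps cycle 1, 6, 1, 6, 1).
So the schedule is: every Thursday and Friday.
Next Thursday: 2024-10-10.
The following Friday is 2024-10-11.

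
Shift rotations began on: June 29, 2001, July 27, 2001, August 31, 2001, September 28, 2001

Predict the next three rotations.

These are Fridays with 28, 35, 28-day gaps.
Each is the final Friday of its month — June 29, 2001 is past the 28th, so '4th Friday' doesn't fit.
Last Friday of October 2001: October 26, 2001.
Last Friday of November 2001: November 30, 2001.
December 2001 ends with Friday December 28, 2001.

October 26, 2001; November 30, 2001; December 28, 2001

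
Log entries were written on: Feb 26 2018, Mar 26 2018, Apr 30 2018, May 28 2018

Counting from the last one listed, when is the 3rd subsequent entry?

These are Mondays with 28, 35, 28-day gaps.
Each is the final Monday of its month — Apr 30 2018 is past the 28th, so '4th Monday' doesn't fit.
Last Monday of June 2018: Jun 25 2018.
Last Monday of July 2018: Jul 30 2018.
August 2018 ends with Monday Aug 27 2018.

Aug 27 2018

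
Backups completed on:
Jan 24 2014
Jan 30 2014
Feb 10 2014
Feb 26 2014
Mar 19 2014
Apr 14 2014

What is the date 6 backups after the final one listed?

Gaps: 6, 11, 16, 21, 26 days — each gap is 5 larger than the previous one.
Next gap: 31 days. Apr 14 2014 + 31 days = May 15 2014.
Next gap: 36 days. May 15 2014 + 36 days = Jun 20 2014.
Next gap: 41 days. Jun 20 2014 + 41 days = Jul 31 2014.
Next gap: 46 days. Jul 31 2014 + 46 days = Sep 15 2014.
Next gap: 51 days. Sep 15 2014 + 51 days = Nov 5 2014.
Next gap: 56 days. Nov 5 2014 + 56 days = Dec 31 2014.

Dec 31 2014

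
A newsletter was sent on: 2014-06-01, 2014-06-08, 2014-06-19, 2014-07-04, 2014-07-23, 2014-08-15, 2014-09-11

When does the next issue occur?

Intervals are 7, 11, 15, 19, 23, 27 days — an arithmetic progression with common difference 4.
Next gap: 31 days. 2014-09-11 + 31 days = 2014-10-12.

2014-10-12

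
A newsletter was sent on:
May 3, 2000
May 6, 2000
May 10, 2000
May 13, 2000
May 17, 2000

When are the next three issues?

May 20, 2000; May 24, 2000; May 27, 2000

Gaps: 3, 4, 3, 4 days — not constant, but cyclic with period 2.
The events fall on every Wednesday and Saturday.
Next Saturday: May 20, 2000.
Next Wednesday: May 24, 2000.
The following Saturday is May 27, 2000.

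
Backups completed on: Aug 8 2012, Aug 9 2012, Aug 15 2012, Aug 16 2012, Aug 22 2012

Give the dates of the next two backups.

Aug 23 2012, Aug 29 2012

Every event lands on a Wednesday or Thursday (gaps cycle 1, 6, 1, 6).
So the schedule is: every Wednesday and Thursday.
Next Thursday: Aug 23 2012.
Next Wednesday: Aug 29 2012.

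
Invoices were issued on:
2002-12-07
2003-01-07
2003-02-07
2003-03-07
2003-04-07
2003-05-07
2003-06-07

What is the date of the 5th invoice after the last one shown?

The day-of-month is always 7 (31, 31, 28, 31, 30, 31 days between events).
So this recurs on the 7th of each month.
July 2003: 2003-07-07.
Next: August 2003 → 2003-08-07.
September 2003: 2003-09-07.
Next: October 2003 → 2003-10-07.
Next: November 2003 → 2003-11-07.

2003-11-07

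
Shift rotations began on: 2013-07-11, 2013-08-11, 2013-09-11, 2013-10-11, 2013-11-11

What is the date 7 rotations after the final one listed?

2014-06-11

The day-of-month is always 11 (31, 31, 30, 31 days between events).
So this recurs on the 11th of each month.
December 2013: 2013-12-11.
January 2014: 2014-01-11.
February 2014: 2014-02-11.
Next: March 2014 → 2014-03-11.
April 2014: 2014-04-11.
May 2014: 2014-05-11.
June 2014: 2014-06-11.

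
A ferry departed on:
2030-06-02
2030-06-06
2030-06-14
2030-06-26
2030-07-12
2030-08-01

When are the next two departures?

2030-08-25, 2030-09-22

The spacing grows by 4 each time: 4, 8, 12, 16, 20 days.
Next gap: 24 days. 2030-08-01 + 24 days = 2030-08-25.
Next gap: 28 days. 2030-08-25 + 28 days = 2030-09-22.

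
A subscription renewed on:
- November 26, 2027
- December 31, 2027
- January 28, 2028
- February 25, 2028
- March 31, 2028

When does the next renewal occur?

These are Fridays with 35, 28, 28, 35-day gaps.
Each is the final Friday of its month — December 31, 2027 is past the 28th, so '4th Friday' doesn't fit.
April 2028 ends with Friday April 28, 2028.

April 28, 2028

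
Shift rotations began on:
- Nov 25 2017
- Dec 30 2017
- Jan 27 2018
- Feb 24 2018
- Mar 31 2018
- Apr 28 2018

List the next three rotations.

May 26 2018, Jun 30 2018, Jul 28 2018

These are Saturdays with 35, 28, 28, 35, 28-day gaps.
Each is the final Saturday of its month — Dec 30 2017 is past the 28th, so '4th Saturday' doesn't fit.
May 2018 ends with Saturday May 26 2018.
June 2018 ends with Saturday Jun 30 2018.
Last Saturday of July 2018: Jul 28 2018.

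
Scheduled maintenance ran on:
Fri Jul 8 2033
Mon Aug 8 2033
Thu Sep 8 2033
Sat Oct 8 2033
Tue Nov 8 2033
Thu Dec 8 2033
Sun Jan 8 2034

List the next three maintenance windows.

Each date is the 8th; the gaps (31, 31, 30, 31, 30, 31) track the month lengths.
The rule is the 8th of each month.
February 2034: Wed Feb 8 2034.
Next: March 2034 → Wed Mar 8 2034.
April 2034: Sat Apr 8 2034.

Wed Feb 8 2034, Wed Mar 8 2034, Sat Apr 8 2034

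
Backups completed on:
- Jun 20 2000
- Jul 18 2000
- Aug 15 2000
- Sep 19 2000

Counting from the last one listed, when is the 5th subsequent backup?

These are Tuesdays at 28- or 35-day spacing (28, 28, 35).
The pattern: 3rd Tuesday of the month.
October 2000 — 3rd Tuesday is Oct 17 2000.
3rd Tuesday of November 2000: Nov 21 2000.
3rd Tuesday of December 2000: Dec 19 2000.
January 2001 — 3rd Tuesday is Jan 16 2001.
February 2001 — 3rd Tuesday is Feb 20 2001.

Feb 20 2001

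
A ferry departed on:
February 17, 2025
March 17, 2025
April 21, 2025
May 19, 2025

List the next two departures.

Gaps: 28, 35, 28 days — a mix of 28 and 35. Every date is a Monday.
Each is the 3rd Monday of its month.
3rd Monday of June 2025: June 16, 2025.
3rd Monday of July 2025: July 21, 2025.

June 16, 2025; July 21, 2025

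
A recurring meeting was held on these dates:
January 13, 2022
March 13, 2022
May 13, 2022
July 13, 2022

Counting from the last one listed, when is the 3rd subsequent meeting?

Each date is the 13th; the gaps (59, 61, 61) track the month lengths.
The rule is the 13th of every 2 months.
Next: September 2022 → September 13, 2022.
Next: November 2022 → November 13, 2022.
Next: January 2023 → January 13, 2023.

January 13, 2023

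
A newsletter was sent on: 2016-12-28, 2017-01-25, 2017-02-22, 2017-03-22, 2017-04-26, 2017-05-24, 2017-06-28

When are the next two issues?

2017-07-26, 2017-08-23

Gaps: 28, 28, 28, 35, 28, 35 days — a mix of 28 and 35. Every date is a Wednesday.
Each is the 4th Wednesday of its month.
4th Wednesday of July 2017: 2017-07-26.
August 2017 — 4th Wednesday is 2017-08-23.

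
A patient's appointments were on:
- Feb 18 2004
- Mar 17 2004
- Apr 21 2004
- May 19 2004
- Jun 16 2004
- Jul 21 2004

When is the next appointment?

Gaps: 28, 35, 28, 28, 35 days — a mix of 28 and 35. Every date is a Wednesday.
Each is the 3rd Wednesday of its month.
3rd Wednesday of August 2004: Aug 18 2004.

Aug 18 2004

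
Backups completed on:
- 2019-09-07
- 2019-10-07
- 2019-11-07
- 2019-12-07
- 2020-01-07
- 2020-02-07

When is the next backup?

2020-03-07

Gaps: 30, 31, 30, 31, 31 days — not constant. Every event is on the 7th of the month.
Pattern: the 7th of each month.
March 2020: 2020-03-07.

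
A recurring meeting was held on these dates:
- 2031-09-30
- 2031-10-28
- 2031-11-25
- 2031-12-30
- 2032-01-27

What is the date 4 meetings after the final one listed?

All Tuesdays; the gaps (28, 28, 35, 28) vary with month length.
This is the last Tuesday of each month.
Last Tuesday of February 2032: 2032-02-24.
March 2032 ends with Tuesday 2032-03-30.
Last Tuesday of April 2032: 2032-04-27.
May 2032 ends with Tuesday 2032-05-25.

2032-05-25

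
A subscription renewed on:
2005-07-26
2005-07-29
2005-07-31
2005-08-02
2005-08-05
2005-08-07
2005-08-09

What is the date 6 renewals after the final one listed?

2005-08-23

Gaps: 3, 2, 2, 3, 2, 2 days — not constant, but cyclic with period 3.
The events fall on every Tuesday, Friday and Sunday.
Next Friday: 2005-08-12.
Next Sunday: 2005-08-14.
The following Tuesday is 2005-08-16.
The following Friday is 2005-08-19.
Next Sunday: 2005-08-21.
Next Tuesday: 2005-08-23.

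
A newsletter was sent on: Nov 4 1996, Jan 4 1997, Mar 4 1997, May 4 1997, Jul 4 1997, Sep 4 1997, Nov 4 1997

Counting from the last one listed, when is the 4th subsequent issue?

Each date is the 4th; the gaps (61, 59, 61, 61, 62, 61) track the month lengths.
The rule is the 4th of every 2 months.
January 1998: Jan 4 1998.
March 1998: Mar 4 1998.
Next: May 1998 → May 4 1998.
Next: July 1998 → Jul 4 1998.

Jul 4 1998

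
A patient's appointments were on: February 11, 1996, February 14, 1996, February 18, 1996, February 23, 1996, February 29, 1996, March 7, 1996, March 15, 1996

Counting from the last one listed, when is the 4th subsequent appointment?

April 26, 1996

The spacing grows by 1 each time: 3, 4, 5, 6, 7, 8 days.
Next gap: 9 days. March 15, 1996 + 9 days = March 24, 1996.
Next gap: 10 days. March 24, 1996 + 10 days = April 3, 1996.
Next gap: 11 days. April 3, 1996 + 11 days = April 14, 1996.
Next gap: 12 days. April 14, 1996 + 12 days = April 26, 1996.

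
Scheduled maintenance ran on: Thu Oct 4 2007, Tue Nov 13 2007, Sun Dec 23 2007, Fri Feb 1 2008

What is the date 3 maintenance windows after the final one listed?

Gaps between consecutive events: 40, 40, 40 days — a constant 40-day interval.
Fri Feb 1 2008 + 40 days = Wed Mar 12 2008.
Wed Mar 12 2008 + 40 days = Mon Apr 21 2008.
Mon Apr 21 2008 + 40 days = Sat May 31 2008.

Sat May 31 2008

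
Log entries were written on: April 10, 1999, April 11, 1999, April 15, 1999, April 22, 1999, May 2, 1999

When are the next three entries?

May 15, 1999; May 31, 1999; June 19, 1999

Intervals are 1, 4, 7, 10 days — an arithmetic progression with common difference 3.
Next gap: 13 days. May 2, 1999 + 13 days = May 15, 1999.
Next gap: 16 days. May 15, 1999 + 16 days = May 31, 1999.
Next gap: 19 days. May 31, 1999 + 19 days = June 19, 1999.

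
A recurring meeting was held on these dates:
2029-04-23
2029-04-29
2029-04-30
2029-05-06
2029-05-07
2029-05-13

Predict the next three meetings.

2029-05-14, 2029-05-20, 2029-05-21

Every event lands on a Monday or Sunday (gaps cycle 6, 1, 6, 1, 6).
So the schedule is: every Monday and Sunday.
The following Monday is 2029-05-14.
Next Sunday: 2029-05-20.
The following Monday is 2029-05-21.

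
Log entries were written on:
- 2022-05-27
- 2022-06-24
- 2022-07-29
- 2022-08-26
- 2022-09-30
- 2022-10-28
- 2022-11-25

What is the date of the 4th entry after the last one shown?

2023-03-31

All Fridays; the gaps (28, 35, 28, 35, 28, 28) vary with month length.
This is the last Friday of each month.
Last Friday of December 2022: 2022-12-30.
Last Friday of January 2023: 2023-01-27.
February 2023 ends with Friday 2023-02-24.
Last Friday of March 2023: 2023-03-31.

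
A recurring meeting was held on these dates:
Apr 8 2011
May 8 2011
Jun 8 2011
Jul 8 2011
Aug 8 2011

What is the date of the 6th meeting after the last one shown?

Gaps: 30, 31, 30, 31 days — not constant. Every event is on the 8th of the month.
Pattern: the 8th of each month.
Next: September 2011 → Sep 8 2011.
Next: October 2011 → Oct 8 2011.
November 2011: Nov 8 2011.
December 2011: Dec 8 2011.
January 2012: Jan 8 2012.
February 2012: Feb 8 2012.

Feb 8 2012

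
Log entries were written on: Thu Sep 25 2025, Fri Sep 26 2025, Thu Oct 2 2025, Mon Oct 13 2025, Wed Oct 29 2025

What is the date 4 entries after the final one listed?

Fri Feb 20 2026

The spacing grows by 5 each time: 1, 6, 11, 16 days.
Next gap: 21 days. Wed Oct 29 2025 + 21 days = Wed Nov 19 2025.
Next gap: 26 days. Wed Nov 19 2025 + 26 days = Mon Dec 15 2025.
Next gap: 31 days. Mon Dec 15 2025 + 31 days = Thu Jan 15 2026.
Next gap: 36 days. Thu Jan 15 2026 + 36 days = Fri Feb 20 2026.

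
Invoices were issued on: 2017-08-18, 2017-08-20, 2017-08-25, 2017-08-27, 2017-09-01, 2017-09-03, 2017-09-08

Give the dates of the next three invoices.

2017-09-10, 2017-09-15, 2017-09-17

Gaps: 2, 5, 2, 5, 2, 5 days — not constant, but cyclic with period 2.
The events fall on every Friday and Sunday.
The following Sunday is 2017-09-10.
Next Friday: 2017-09-15.
Next Sunday: 2017-09-17.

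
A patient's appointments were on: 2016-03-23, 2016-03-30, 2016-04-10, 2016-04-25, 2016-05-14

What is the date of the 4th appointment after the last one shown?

The spacing grows by 4 each time: 7, 11, 15, 19 days.
Next gap: 23 days. 2016-05-14 + 23 days = 2016-06-06.
Next gap: 27 days. 2016-06-06 + 27 days = 2016-07-03.
Next gap: 31 days. 2016-07-03 + 31 days = 2016-08-03.
Next gap: 35 days. 2016-08-03 + 35 days = 2016-09-07.

2016-09-07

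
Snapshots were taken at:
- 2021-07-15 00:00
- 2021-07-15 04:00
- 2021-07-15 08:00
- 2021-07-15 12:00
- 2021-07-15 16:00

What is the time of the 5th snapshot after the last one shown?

The interval is a steady 4 hours (4, 4, 4, 4).
2021-07-15 16:00 + 4 h = 2021-07-15 20:00.
2021-07-15 20:00 + 4 h = 2021-07-16 00:00.
2021-07-16 00:00 + 4 h = 2021-07-16 04:00.
2021-07-16 04:00 + 4 h = 2021-07-16 08:00.
2021-07-16 08:00 + 4 h = 2021-07-16 12:00.

2021-07-16 12:00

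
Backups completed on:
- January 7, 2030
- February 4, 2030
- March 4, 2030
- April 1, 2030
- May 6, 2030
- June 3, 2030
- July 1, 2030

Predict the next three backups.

These are Mondays at 28- or 35-day spacing (28, 28, 28, 35, 28, 28).
The pattern: 1st Monday of the month.
August 2030 — 1st Monday is August 5, 2030.
1st Monday of September 2030: September 2, 2030.
October 2030 — 1st Monday is October 7, 2030.

August 5, 2030; September 2, 2030; October 7, 2030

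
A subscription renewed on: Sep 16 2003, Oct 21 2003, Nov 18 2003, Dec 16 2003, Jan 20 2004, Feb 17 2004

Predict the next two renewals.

Mar 16 2004, Apr 20 2004

These are Tuesdays at 28- or 35-day spacing (35, 28, 28, 35, 28).
The pattern: 3rd Tuesday of the month.
3rd Tuesday of March 2004: Mar 16 2004.
3rd Tuesday of April 2004: Apr 20 2004.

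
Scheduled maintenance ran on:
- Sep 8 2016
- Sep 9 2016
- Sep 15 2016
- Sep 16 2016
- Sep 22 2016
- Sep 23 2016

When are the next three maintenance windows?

Sep 29 2016, Sep 30 2016, Oct 6 2016

Gaps: 1, 6, 1, 6, 1 days — not constant, but cyclic with period 2.
The events fall on every Thursday and Friday.
The following Thursday is Sep 29 2016.
The following Friday is Sep 30 2016.
The following Thursday is Oct 6 2016.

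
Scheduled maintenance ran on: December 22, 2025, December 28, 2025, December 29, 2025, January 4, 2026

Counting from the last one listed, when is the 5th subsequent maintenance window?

January 19, 2026

Gaps: 6, 1, 6 days — not constant, but cyclic with period 2.
The events fall on every Monday and Sunday.
The following Monday is January 5, 2026.
The following Sunday is January 11, 2026.
The following Monday is January 12, 2026.
Next Sunday: January 18, 2026.
Next Monday: January 19, 2026.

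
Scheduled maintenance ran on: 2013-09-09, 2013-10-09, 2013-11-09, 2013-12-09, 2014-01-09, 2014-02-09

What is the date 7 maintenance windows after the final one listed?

The day-of-month is always 9 (30, 31, 30, 31, 31 days between events).
So this recurs on the 9th of each month.
Next: March 2014 → 2014-03-09.
Next: April 2014 → 2014-04-09.
Next: May 2014 → 2014-05-09.
June 2014: 2014-06-09.
Next: July 2014 → 2014-07-09.
Next: August 2014 → 2014-08-09.
Next: September 2014 → 2014-09-09.

2014-09-09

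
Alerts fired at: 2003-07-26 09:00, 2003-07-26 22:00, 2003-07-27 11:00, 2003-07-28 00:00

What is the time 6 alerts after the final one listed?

2003-07-31 06:00

The interval is a steady 13 hours (13, 13, 13).
2003-07-28 00:00 + 13 h = 2003-07-28 13:00.
2003-07-28 13:00 + 13 h = 2003-07-29 02:00.
2003-07-29 02:00 + 13 h = 2003-07-29 15:00.
2003-07-29 15:00 + 13 h = 2003-07-30 04:00.
2003-07-30 04:00 + 13 h = 2003-07-30 17:00.
2003-07-30 17:00 + 13 h = 2003-07-31 06:00.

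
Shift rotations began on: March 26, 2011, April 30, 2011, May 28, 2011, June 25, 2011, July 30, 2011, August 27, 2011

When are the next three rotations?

September 24, 2011; October 29, 2011; November 26, 2011

These are Saturdays with 35, 28, 28, 35, 28-day gaps.
Each is the final Saturday of its month — April 30, 2011 is past the 28th, so '4th Saturday' doesn't fit.
September 2011 ends with Saturday September 24, 2011.
Last Saturday of October 2011: October 29, 2011.
Last Saturday of November 2011: November 26, 2011.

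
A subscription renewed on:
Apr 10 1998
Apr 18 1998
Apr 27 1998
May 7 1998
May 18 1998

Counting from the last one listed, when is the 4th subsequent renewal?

Gaps: 8, 9, 10, 11 days — each gap is 1 larger than the previous one.
Next gap: 12 days. May 18 1998 + 12 days = May 30 1998.
Next gap: 13 days. May 30 1998 + 13 days = Jun 12 1998.
Next gap: 14 days. Jun 12 1998 + 14 days = Jun 26 1998.
Next gap: 15 days. Jun 26 1998 + 15 days = Jul 11 1998.

Jul 11 1998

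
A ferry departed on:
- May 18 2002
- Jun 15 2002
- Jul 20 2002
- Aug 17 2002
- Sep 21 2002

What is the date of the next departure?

All dates are Saturdays, 28, 35, 28, 35 days apart.
Specifically, the 3rd Saturday of each month.
October 2002 — 3rd Saturday is Oct 19 2002.

Oct 19 2002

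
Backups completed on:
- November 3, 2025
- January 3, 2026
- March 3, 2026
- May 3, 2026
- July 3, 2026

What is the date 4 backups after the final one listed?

Gaps: 61, 59, 61, 61 days — not constant. Every event is on the 3rd of the month.
Pattern: the 3rd of every 2 months.
Next: September 2026 → September 3, 2026.
November 2026: November 3, 2026.
January 2027: January 3, 2027.
March 2027: March 3, 2027.

March 3, 2027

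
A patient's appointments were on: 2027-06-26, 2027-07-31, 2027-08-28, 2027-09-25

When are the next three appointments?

2027-10-30, 2027-11-27, 2027-12-25

These are Saturdays with 35, 28, 28-day gaps.
Each is the final Saturday of its month — 2027-07-31 is past the 28th, so '4th Saturday' doesn't fit.
October 2027 ends with Saturday 2027-10-30.
Last Saturday of November 2027: 2027-11-27.
Last Saturday of December 2027: 2027-12-25.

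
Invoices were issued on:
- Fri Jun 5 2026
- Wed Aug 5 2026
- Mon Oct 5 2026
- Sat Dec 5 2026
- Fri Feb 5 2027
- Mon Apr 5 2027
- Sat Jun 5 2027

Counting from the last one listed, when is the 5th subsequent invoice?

Each date is the 5th; the gaps (61, 61, 61, 62, 59, 61) track the month lengths.
The rule is the 5th of every 2 months.
Next: August 2027 → Thu Aug 5 2027.
Next: October 2027 → Tue Oct 5 2027.
December 2027: Sun Dec 5 2027.
Next: February 2028 → Sat Feb 5 2028.
Next: April 2028 → Wed Apr 5 2028.

Wed Apr 5 2028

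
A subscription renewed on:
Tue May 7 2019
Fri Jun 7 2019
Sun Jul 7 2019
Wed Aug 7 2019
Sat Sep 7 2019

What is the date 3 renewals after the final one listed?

Sat Dec 7 2019

Gaps: 31, 30, 31, 31 days — not constant. Every event is on the 7th of the month.
Pattern: the 7th of each month.
Next: October 2019 → Mon Oct 7 2019.
November 2019: Thu Nov 7 2019.
December 2019: Sat Dec 7 2019.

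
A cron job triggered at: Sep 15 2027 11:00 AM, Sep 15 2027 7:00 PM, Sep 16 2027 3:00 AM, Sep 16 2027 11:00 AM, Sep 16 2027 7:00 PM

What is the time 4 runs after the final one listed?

The interval is a steady 8 hours (8, 8, 8, 8).
Sep 16 2027 7:00 PM + 8 h = Sep 17 2027 3:00 AM.
Sep 17 2027 3:00 AM + 8 h = Sep 17 2027 11:00 AM.
Sep 17 2027 11:00 AM + 8 h = Sep 17 2027 7:00 PM.
Sep 17 2027 7:00 PM + 8 h = Sep 18 2027 3:00 AM.

Sep 18 2027 3:00 AM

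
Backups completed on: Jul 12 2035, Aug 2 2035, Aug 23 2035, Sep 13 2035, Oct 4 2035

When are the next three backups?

Every event comes 21 days after the last (21, 21, 21, 21).
Oct 4 2035 + 21 days = Oct 25 2035.
Oct 25 2035 + 21 days = Nov 15 2035.
Nov 15 2035 + 21 days = Dec 6 2035.

Oct 25 2035, Nov 15 2035, Dec 6 2035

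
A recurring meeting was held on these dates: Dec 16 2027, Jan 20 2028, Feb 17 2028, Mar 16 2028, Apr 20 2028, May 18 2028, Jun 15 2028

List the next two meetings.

Gaps: 35, 28, 28, 35, 28, 28 days — a mix of 28 and 35. Every date is a Thursday.
Each is the 3rd Thursday of its month.
3rd Thursday of July 2028: Jul 20 2028.
August 2028 — 3rd Thursday is Aug 17 2028.

Jul 20 2028, Aug 17 2028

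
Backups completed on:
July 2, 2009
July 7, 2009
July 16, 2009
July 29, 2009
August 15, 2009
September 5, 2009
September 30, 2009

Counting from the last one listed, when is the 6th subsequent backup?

May 22, 2010

Intervals are 5, 9, 13, 17, 21, 25 days — an arithmetic progression with common difference 4.
Next gap: 29 days. September 30, 2009 + 29 days = October 29, 2009.
Next gap: 33 days. October 29, 2009 + 33 days = December 1, 2009.
Next gap: 37 days. December 1, 2009 + 37 days = January 7, 2010.
Next gap: 41 days. January 7, 2010 + 41 days = February 17, 2010.
Next gap: 45 days. February 17, 2010 + 45 days = April 3, 2010.
Next gap: 49 days. April 3, 2010 + 49 days = May 22, 2010.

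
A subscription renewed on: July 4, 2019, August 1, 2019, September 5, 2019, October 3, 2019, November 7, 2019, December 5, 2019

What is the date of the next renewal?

January 2, 2020

All dates are Thursdays, 28, 35, 28, 35, 28 days apart.
Specifically, the 1st Thursday of each month.
January 2020 — 1st Thursday is January 2, 2020.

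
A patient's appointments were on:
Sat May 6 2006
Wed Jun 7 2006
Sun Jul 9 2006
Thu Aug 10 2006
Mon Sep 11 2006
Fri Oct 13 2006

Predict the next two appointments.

The spacing is 32, 32, 32, 32, 32 days — always 32 days.
Fri Oct 13 2006 + 32 days = Tue Nov 14 2006.
Tue Nov 14 2006 + 32 days = Sat Dec 16 2006.

Tue Nov 14 2006, Sat Dec 16 2006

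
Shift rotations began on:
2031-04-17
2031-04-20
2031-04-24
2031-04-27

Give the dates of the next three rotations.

2031-05-01, 2031-05-04, 2031-05-08

The gap pattern 3, 4, 3 repeats every 2 events.
These are the Thursdays and Sundays of each week.
Next Thursday: 2031-05-01.
Next Sunday: 2031-05-04.
The following Thursday is 2031-05-08.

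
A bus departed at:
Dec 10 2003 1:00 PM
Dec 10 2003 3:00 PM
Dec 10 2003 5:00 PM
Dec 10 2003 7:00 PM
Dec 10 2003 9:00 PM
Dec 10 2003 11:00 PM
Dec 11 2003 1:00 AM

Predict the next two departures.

Dec 11 2003 3:00 AM, Dec 11 2003 5:00 AM

The interval is a steady 2 hours (2, 2, 2, 2, 2, 2).
Dec 11 2003 1:00 AM + 2 h = Dec 11 2003 3:00 AM.
Dec 11 2003 3:00 AM + 2 h = Dec 11 2003 5:00 AM.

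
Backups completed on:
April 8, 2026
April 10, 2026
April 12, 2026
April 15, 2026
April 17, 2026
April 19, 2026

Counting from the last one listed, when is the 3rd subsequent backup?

April 26, 2026

Gaps: 2, 2, 3, 2, 2 days — not constant, but cyclic with period 3.
The events fall on every Wednesday, Friday and Sunday.
The following Wednesday is April 22, 2026.
The following Friday is April 24, 2026.
The following Sunday is April 26, 2026.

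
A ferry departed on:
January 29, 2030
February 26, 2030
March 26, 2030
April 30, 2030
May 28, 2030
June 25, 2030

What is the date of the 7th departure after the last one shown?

January 28, 2031

Every date is a Tuesday; gaps 28, 28, 35, 28, 28 days.
Each is the last Tuesday of its month (at least one falls on the 29th or later, ruling out '4th Tuesday').
Last Tuesday of July 2030: July 30, 2030.
August 2030 ends with Tuesday August 27, 2030.
Last Tuesday of September 2030: September 24, 2030.
Last Tuesday of October 2030: October 29, 2030.
November 2030 ends with Tuesday November 26, 2030.
December 2030 ends with Tuesday December 31, 2030.
Last Tuesday of January 2031: January 28, 2031.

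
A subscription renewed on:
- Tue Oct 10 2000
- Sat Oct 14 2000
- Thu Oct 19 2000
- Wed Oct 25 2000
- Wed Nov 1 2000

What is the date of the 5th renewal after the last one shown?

Thu Dec 21 2000

The spacing grows by 1 each time: 4, 5, 6, 7 days.
Next gap: 8 days. Wed Nov 1 2000 + 8 days = Thu Nov 9 2000.
Next gap: 9 days. Thu Nov 9 2000 + 9 days = Sat Nov 18 2000.
Next gap: 10 days. Sat Nov 18 2000 + 10 days = Tue Nov 28 2000.
Next gap: 11 days. Tue Nov 28 2000 + 11 days = Sat Dec 9 2000.
Next gap: 12 days. Sat Dec 9 2000 + 12 days = Thu Dec 21 2000.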